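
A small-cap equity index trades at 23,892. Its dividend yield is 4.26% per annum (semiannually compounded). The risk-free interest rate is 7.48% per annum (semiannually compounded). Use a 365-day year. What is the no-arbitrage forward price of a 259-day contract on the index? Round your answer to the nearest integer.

F = S · (1+r/2)^(2T) / (1+q/2)^(2T)
= 23892 × 1.053490 / 1.030363 = 23892 × 1.022445
F = 24,428

24,428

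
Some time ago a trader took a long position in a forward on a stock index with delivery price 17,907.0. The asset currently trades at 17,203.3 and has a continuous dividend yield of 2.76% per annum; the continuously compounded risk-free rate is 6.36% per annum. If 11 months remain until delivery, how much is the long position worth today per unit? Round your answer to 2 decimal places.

-119.35

Current fair forward for the remaining 11 months: F = S·e^((r − q)·T), (r − q) = 0.0636 − 0.0276 = 0.0360
F = 17203.3 · e^(0.0360 × 11/12) = 17203.3 × 1.03355054 = 17780.4800
Value of long forward = (F − K)·e^(−rT) = (17780.4800 − 17907.0) · e^(−0.0636·11/12)
= -126.5200 × 0.94336689 = -119.35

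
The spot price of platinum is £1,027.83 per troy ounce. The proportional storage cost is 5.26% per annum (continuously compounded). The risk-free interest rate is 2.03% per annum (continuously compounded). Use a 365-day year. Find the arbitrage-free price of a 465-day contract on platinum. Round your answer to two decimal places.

£1,127.86 per troy ounce

Net carry = r + u − y = 0.0203 + 0.0526 − 0.0000 = 0.0729
F = S·e^((r+u−y)T) = 1027.83 · e^(0.0729 × 465/365) = 1027.83 · e^0.09287260
= 1027.83 × 1.09732193 = £1,127.86 per troy ounce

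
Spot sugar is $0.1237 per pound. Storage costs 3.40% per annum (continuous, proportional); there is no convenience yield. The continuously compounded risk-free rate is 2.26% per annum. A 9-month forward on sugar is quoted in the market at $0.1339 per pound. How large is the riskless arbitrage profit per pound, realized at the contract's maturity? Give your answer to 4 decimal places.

$0.0048 per pound

Fair forward: F* = S·e^(carry·T), with carry = (r + u) = 0.0226 + 0.0340 = 0.0566
F* = 0.1237 · e^(0.0566 × 9/12) = 0.1237 · e^0.042450 = 0.1237 × 1.043364 = $0.1291
Market $0.1339 > fair $0.1291: forward overpriced → cash-and-carry (buy spot, short the forward).
At maturity, profit = |F_mkt − F*| = |0.1339 − 0.1291| = $0.0048 per pound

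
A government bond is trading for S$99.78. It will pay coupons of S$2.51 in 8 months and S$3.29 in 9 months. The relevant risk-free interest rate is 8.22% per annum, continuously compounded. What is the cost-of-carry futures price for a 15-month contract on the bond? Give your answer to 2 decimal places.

PV(coupons) I = 2.51·e^(−0.0822·8/12) + 3.29·e^(−0.0822·9/12)
I = 2.3762 + 3.0933 = 5.4695
F = (S − I)·e^(rT) = (99.78 − 5.4695) · e^(0.0822·15/12)
= 94.3105 · e^0.102750 = 94.3105 × 1.108214 = S$104.52

S$104.52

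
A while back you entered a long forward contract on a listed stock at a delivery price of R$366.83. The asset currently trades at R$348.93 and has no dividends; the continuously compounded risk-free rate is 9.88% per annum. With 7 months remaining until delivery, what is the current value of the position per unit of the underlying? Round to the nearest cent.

R$2.64

Current fair forward for the remaining 7 months: F = S·e^(r·T), r = 0.0988
F = 348.93 · e^(0.0988 × 7/12) = 348.93 × 1.059327 = 369.6310
Value of long forward = (F − K)·e^(−rT) = (369.6310 − 366.83) · e^(−0.0988·7/12)
= 2.8010 × 0.943996 = 2.64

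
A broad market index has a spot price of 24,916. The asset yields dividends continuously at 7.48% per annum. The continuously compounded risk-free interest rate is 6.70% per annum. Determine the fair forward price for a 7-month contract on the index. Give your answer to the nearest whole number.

24,803

F = S·e^((r − q)T) = 24916 · e^((0.0670 − 0.0748) × 7/12)
= 24916 · e^-0.004550 = 24916 × 0.995460
F = 24,803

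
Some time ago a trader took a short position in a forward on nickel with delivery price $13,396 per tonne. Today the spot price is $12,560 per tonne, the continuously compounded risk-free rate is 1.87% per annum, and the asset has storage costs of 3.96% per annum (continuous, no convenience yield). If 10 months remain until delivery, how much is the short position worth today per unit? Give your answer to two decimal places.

$207.47 per tonne

Current fair forward for the remaining 10 months: F = S·e^((r + u)·T), (r + u) = 0.0187 + 0.0396 = 0.0583
F = 12560 · e^(0.0583 × 10/12) = 12560 × 1.04978285 = 13185.2726
Value of long forward = (F − K)·e^(−rT) = (13185.2726 − 13396) · e^(−0.0187·10/12)
= -210.7274 × 0.98453746 = -207.47
Short position value = −(long value) = $207.47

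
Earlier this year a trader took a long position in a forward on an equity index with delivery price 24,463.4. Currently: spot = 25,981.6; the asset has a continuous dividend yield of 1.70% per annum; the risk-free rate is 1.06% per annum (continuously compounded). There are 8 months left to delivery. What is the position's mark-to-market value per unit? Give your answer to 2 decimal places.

1397.67

Current fair forward for the remaining 8 months: F = S·e^((r − q)·T), (r − q) = 0.0106 − 0.0170 = -0.0064
F = 25981.6 · e^(-0.0064 × 8/12) = 25981.6 × 0.99574242 = 25870.9813
Value of long forward = (F − K)·e^(−rT) = (25870.9813 − 24463.4) · e^(−0.0106·8/12)
= 1407.5813 × 0.99295824 = 1397.67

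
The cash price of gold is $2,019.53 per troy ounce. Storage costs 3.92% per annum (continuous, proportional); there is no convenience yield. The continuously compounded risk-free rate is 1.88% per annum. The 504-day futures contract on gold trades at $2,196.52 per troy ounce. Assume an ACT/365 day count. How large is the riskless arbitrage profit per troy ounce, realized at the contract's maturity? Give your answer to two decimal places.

$8.60 per troy ounce

Fair futures: F* = S·e^(carry·T), with carry = (r + u) = 0.0188 + 0.0392 = 0.0580
F* = 2019.53 · e^(0.0580 × 504/365) = 2019.53 · e^0.08008767 = 2019.53 × 1.08338204 = $2187.9225
Market $2196.52 > fair $2187.9225: forward overpriced → cash-and-carry (buy spot, short the forward).
At maturity, profit = |F_mkt − F*| = |2196.52 − 2187.9225| = $8.60 per troy ounce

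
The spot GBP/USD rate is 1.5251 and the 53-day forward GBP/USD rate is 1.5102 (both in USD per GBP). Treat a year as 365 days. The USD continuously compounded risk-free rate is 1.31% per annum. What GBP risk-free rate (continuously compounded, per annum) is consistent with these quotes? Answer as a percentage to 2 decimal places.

8.07%

F = S·e^((r_USD − r_GBP)T) ⇒ r_GBP = r_USD − ln(F/S)/T
ln(1.5102/1.5251) = -0.009818; /(53/365) = -0.067615
r_GBP = 0.0131 + 0.067615 = 0.080715
r_GBP = 8.07%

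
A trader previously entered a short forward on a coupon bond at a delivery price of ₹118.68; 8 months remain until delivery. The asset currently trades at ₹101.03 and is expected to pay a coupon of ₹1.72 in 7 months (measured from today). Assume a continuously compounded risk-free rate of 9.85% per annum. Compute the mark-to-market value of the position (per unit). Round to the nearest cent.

₹11.73

PV(remaining coupons) I = 1.72·e^(−0.0985·7/12) = 1.6240
Current forward F = (S − I)·e^(rT) = (101.03 − 1.6240)·e^(0.0985·8/12) = 99.4060 × 1.067871 = 106.1528
Value (long) = (F − K)·e^(−rT) = (106.1528 − 118.68) × 0.936443 = -11.7310
Short position value = −(long value) = ₹11.73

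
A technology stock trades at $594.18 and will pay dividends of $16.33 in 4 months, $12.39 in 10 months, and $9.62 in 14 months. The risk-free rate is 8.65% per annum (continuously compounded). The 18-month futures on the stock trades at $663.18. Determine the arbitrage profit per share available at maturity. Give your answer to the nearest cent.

$27.77 per share

PV(dividends) I = 16.33·e^(−0.0865·4/12) + 12.39·e^(−0.0865·10/12) + 9.62·e^(−0.0865·14/12) = 36.0908
Fair futures F* = (S − I)·e^(rT) = (594.18 − 36.0908)·e^0.129750 = 558.0892 × 1.138544 = 635.4091
Market $663.18 > fair 635.4091: forward overpriced → cash-and-carry (borrow at r, buy the stock and collect the dividends, short the forward).
Profit at T = |F_mkt − F*| = |663.18 − 635.4091| = $27.77 per share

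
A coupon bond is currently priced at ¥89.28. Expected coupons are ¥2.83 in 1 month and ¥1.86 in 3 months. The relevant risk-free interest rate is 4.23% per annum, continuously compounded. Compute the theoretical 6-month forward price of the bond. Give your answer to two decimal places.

¥86.43

PV(coupons) I = 2.83·e^(−0.0423·1/12) + 1.86·e^(−0.0423·3/12)
I = 2.8200 + 1.8404 = 4.6604
F = (S − I)·e^(rT) = (89.28 − 4.6604) · e^(0.0423·6/12)
= 84.6196 · e^0.021150 = 84.6196 × 1.021375 = ¥86.43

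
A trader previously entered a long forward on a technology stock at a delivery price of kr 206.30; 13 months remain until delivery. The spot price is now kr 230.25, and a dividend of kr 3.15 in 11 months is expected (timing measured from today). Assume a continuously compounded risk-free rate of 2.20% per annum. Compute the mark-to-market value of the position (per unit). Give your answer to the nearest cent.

PV(remaining dividends) I = 3.15·e^(−0.0220·11/12) = 3.0871
Current forward F = (S − I)·e^(rT) = (230.25 − 3.0871)·e^(0.0220·13/12) = 227.1629 × 1.024120 = 232.6421
Value (long) = (F − K)·e^(−rT) = (232.6421 − 206.30) × 0.976448 = 25.7217
Value = kr 25.72

kr 25.72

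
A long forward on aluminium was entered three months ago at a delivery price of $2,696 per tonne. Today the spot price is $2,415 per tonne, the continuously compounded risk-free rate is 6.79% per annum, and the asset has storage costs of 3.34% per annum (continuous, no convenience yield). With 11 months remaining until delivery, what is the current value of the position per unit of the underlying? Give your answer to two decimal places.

Current fair forward for the remaining 11 months: F = S·e^((r + u)·T), (r + u) = 0.0679 + 0.0334 = 0.1013
F = 2415 · e^(0.1013 × 11/12) = 2415 × 1.09730627 = 2649.9946
Value of long forward = (F − K)·e^(−rT) = (2649.9946 − 2696) · e^(−0.0679·11/12)
= -46.0054 × 0.93965578 = -43.23

-$43.23 per tonne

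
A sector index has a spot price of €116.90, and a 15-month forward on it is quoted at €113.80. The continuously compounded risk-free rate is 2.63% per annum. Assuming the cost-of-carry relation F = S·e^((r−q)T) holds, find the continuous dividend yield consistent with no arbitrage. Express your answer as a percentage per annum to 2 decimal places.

From F = S·e^((r−q)T): (r − q) = ln(F/S)/T
ln(113.80/116.90) = ln(0.973482) = -0.026876
(r − q) = -0.026876 / (15/12) = -0.021501
q = r − ln(F/S)/T = 0.0263 + 0.021501 = 0.047801
q = 4.78%

4.78%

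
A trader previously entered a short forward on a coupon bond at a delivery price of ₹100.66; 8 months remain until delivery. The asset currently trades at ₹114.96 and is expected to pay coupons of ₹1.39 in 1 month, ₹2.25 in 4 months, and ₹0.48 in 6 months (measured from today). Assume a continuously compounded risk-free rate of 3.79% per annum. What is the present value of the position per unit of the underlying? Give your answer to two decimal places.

-₹12.73

PV(remaining coupons) I = 1.39·e^(−0.0379·1/12) + 2.25·e^(−0.0379·4/12) + 0.48·e^(−0.0379·6/12) = 4.0784
Current forward F = (S − I)·e^(rT) = (114.96 − 4.0784)·e^(0.0379·8/12) = 110.8816 × 1.025589 = 113.7189
Value (long) = (F − K)·e^(−rT) = (113.7189 − 100.66) × 0.975050 = 12.7331
Short position value = −(long value) = -₹12.73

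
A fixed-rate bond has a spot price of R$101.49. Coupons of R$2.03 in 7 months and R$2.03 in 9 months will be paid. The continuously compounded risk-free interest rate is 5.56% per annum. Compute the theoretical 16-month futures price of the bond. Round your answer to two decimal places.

R$105.09

PV(coupons) I = 2.03·e^(−0.0556·7/12) + 2.03·e^(−0.0556·9/12)
I = 1.9652 + 1.9471 = 3.9123
F = (S − I)·e^(rT) = (101.49 − 3.9123) · e^(0.0556·16/12)
= 97.5777 · e^0.074133 = 97.5777 × 1.076950 = R$105.09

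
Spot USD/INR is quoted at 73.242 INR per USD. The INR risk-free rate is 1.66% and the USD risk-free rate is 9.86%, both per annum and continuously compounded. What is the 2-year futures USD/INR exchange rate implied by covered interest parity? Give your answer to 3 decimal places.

62.164

F = S·e^((r_INR − r_USD)T) = 73.242 · e^((0.0166 − 0.0986) × 2)
= 73.242 · e^-0.164000 = 73.242 × 0.848742
F = 62.164 INR per USD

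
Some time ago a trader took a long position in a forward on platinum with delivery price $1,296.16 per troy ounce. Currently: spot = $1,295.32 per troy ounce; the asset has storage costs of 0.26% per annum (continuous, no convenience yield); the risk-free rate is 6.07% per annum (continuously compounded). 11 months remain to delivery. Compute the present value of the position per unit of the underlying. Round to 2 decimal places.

$72.40 per troy ounce

Current fair forward for the remaining 11 months: F = S·e^((r + u)·T), (r + u) = 0.0607 + 0.0026 = 0.0633
F = 1295.32 · e^(0.0633 × 11/12) = 1295.32 × 1.05974149 = 1372.7043
Value of long forward = (F − K)·e^(−rT) = (1372.7043 − 1296.16) · e^(−0.0607·11/12)
= 76.5443 × 0.94587801 = 72.40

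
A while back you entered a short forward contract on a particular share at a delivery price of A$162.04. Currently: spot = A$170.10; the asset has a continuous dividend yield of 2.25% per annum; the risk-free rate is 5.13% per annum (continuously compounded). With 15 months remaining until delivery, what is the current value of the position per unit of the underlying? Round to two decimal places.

-A$13.41

Current fair forward for the remaining 15 months: F = S·e^((r − q)·T), (r − q) = 0.0513 − 0.0225 = 0.0288
F = 170.10 · e^(0.0288 × 15/12) = 170.10 × 1.036656 = 176.3352
Value of long forward = (F − K)·e^(−rT) = (176.3352 − 162.04) · e^(−0.0513·15/12)
= 14.2952 × 0.937888 = 13.41
Short position value = −(long value) = -A$13.41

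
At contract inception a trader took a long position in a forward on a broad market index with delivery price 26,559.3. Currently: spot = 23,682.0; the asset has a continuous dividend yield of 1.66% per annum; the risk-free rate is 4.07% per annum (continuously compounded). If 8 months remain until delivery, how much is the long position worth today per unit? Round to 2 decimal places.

Current fair forward for the remaining 8 months: F = S·e^((r − q)·T), (r − q) = 0.0407 − 0.0166 = 0.0241
F = 23682.0 · e^(0.0241 × 8/12) = 23682.0 × 1.01619643 = 24065.5639
Value of long forward = (F − K)·e^(−rT) = (24065.5639 − 26559.3) · e^(−0.0407·8/12)
= -2493.7361 × 0.97323147 = -2426.98

-2426.98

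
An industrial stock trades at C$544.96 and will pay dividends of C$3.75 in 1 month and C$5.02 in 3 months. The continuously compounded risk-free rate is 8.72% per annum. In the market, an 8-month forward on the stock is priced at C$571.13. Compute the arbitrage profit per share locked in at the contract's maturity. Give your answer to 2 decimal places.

PV(dividends) I = 3.75·e^(−0.0872·1/12) + 5.02·e^(−0.0872·3/12) = 8.6346
Fair forward F* = (S − I)·e^(rT) = (544.96 − 8.6346)·e^0.058133 = 536.3254 × 1.059856 = 568.4277
Market C$571.13 > fair 568.4277: forward overpriced → cash-and-carry (borrow at r, buy the stock and collect the dividends, short the forward).
Profit at T = |F_mkt − F*| = |571.13 − 568.4277| = C$2.70 per share

C$2.70 per share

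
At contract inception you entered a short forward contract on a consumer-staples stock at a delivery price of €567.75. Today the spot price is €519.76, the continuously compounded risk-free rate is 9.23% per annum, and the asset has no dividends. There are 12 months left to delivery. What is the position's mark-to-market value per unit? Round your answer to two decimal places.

-€2.07

Current fair forward for the remaining 12 months: F = S·e^(r·T), r = 0.0923
F = 519.76 · e^(0.0923 × 12/12) = 519.76 × 1.096694 = 570.0177
Value of long forward = (F − K)·e^(−rT) = (570.0177 − 567.75) · e^(−0.0923·12/12)
= 2.2677 × 0.911832 = 2.07
Short position value = −(long value) = -€2.07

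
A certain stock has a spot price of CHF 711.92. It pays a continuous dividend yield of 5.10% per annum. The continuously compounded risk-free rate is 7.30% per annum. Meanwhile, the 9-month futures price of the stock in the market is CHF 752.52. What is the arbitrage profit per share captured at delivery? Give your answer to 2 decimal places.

CHF 28.76 per share

Fair futures: F* = S·e^(carry·T), with carry = (r − q) = 0.0730 − 0.0510 = 0.0220
F* = 711.92 · e^(0.0220 × 9/12) = 711.92 · e^0.016500 = 711.92 × 1.016637 = CHF 723.7642
Market CHF 752.52 > fair CHF 723.7642: forward overpriced → cash-and-carry (buy spot, short the forward).
At maturity, profit = |F_mkt − F*| = |752.52 − 723.7642| = CHF 28.76 per share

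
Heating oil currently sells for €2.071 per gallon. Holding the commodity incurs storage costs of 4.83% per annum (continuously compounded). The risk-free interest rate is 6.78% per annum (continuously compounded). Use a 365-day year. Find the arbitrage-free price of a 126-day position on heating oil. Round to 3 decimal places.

€2.156 per gallon

Net carry = r + u − y = 0.0678 + 0.0483 − 0.0000 = 0.1161
F = S·e^((r+u−y)T) = 2.071 · e^(0.1161 × 126/365) = 2.071 · e^0.040078
= 2.071 × 1.040892 = €2.156 per gallon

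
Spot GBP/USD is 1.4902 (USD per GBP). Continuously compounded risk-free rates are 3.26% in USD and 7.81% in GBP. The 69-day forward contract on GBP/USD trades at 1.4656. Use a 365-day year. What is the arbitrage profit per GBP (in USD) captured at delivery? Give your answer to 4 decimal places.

Fair forward: F* = S·e^(carry·T), with carry = (r_USD − r_GBP) = 0.0326 − 0.0781 = -0.0455
F* = 1.4902 · e^(-0.0455 × 69/365) = 1.4902 · e^-0.008601 = 1.4902 × 0.991436 = 1.4774
Market 1.4656 < fair 1.4774: forward underpriced → reverse cash-and-carry (short spot, go long the forward).
At maturity, profit = |F_mkt − F*| = |1.4656 − 1.4774| = 0.0118 per GBP (in USD)

0.0118 per GBP (in USD)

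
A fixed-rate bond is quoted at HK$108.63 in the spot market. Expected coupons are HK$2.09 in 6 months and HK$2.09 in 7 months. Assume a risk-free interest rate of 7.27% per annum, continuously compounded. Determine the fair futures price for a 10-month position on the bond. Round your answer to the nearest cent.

HK$111.15

PV(coupons) I = 2.09·e^(−0.0727·6/12) + 2.09·e^(−0.0727·7/12)
I = 2.0154 + 2.0032 = 4.0186
F = (S − I)·e^(rT) = (108.63 − 4.0186) · e^(0.0727·10/12)
= 104.6114 · e^0.060583 = 104.6114 × 1.062456 = HK$111.15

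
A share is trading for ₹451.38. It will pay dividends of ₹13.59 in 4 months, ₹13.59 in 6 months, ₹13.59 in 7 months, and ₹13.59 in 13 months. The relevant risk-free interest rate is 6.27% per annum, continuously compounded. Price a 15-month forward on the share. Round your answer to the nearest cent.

₹431.64

PV(dividends) I = 13.59·e^(−0.0627·4/12) + 13.59·e^(−0.0627·6/12) + 13.59·e^(−0.0627·7/12) + 13.59·e^(−0.0627·13/12)
I = 13.3089 + 13.1706 + 13.1019 + 12.6976 = 52.2790
F = (S − I)·e^(rT) = (451.38 − 52.2790) · e^(0.0627·15/12)
= 399.1010 · e^0.078375 = 399.1010 × 1.081528 = ₹431.64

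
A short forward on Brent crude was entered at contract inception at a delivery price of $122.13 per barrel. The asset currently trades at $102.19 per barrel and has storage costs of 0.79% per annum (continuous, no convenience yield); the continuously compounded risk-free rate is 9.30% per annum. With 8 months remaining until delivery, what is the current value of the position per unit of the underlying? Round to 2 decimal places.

Current fair forward for the remaining 8 months: F = S·e^((r + u)·T), (r + u) = 0.0930 + 0.0079 = 0.1009
F = 102.19 · e^(0.1009 × 8/12) = 102.19 × 1.069581 = 109.3005
Value of long forward = (F − K)·e^(−rT) = (109.3005 − 122.13) · e^(−0.0930·8/12)
= -12.8295 × 0.939883 = -12.06
Short position value = −(long value) = $12.06

$12.06 per barrel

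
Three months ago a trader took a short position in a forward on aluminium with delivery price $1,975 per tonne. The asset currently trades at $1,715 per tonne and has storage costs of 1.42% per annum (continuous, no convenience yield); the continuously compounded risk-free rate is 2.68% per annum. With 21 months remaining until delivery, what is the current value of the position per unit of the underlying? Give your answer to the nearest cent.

Current fair forward for the remaining 21 months: F = S·e^((r + u)·T), (r + u) = 0.0268 + 0.0142 = 0.0410
F = 1715 · e^(0.0410 × 21/12) = 1715 × 1.07438671 = 1842.5732
Value of long forward = (F − K)·e^(−rT) = (1842.5732 − 1975) · e^(−0.0268·21/12)
= -132.4268 × 0.95418281 = -126.36
Short position value = −(long value) = $126.36

$126.36 per tonne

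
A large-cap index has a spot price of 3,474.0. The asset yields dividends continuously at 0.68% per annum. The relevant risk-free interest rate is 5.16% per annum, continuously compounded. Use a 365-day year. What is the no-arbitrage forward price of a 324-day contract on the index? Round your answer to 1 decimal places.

F = S·e^((r − q)T) = 3474.0 · e^((0.0516 − 0.0068) × 324/365)
= 3474.0 · e^0.039768 = 3474.0 × 1.040569
F = 3,614.9

3,614.9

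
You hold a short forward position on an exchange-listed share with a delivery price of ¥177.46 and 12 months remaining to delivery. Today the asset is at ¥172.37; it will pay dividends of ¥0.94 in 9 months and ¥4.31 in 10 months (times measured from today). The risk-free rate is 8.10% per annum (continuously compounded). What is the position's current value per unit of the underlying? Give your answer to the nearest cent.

PV(remaining dividends) I = 0.94·e^(−0.0810·9/12) + 4.31·e^(−0.0810·10/12) = 4.9133
Current forward F = (S − I)·e^(rT) = (172.37 − 4.9133)·e^(0.0810·12/12) = 167.4567 × 1.084371 = 181.5852
Value (long) = (F − K)·e^(−rT) = (181.5852 − 177.46) × 0.922194 = 3.8042
Short position value = −(long value) = -¥3.80

-¥3.80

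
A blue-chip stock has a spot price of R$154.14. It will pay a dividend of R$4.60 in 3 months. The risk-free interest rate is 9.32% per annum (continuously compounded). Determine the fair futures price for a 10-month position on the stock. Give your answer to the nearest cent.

PV(dividends) I = 4.60·e^(−0.0932·3/12)
I = 4.4941
F = (S − I)·e^(rT) = (154.14 − 4.4941) · e^(0.0932·10/12)
= 149.6459 · e^0.077667 = 149.6459 × 1.080763 = R$161.73

R$161.73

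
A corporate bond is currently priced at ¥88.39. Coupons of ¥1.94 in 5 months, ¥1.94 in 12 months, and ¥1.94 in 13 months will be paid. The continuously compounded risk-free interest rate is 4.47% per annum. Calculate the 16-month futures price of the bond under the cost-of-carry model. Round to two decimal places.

¥87.87

PV(coupons) I = 1.94·e^(−0.0447·5/12) + 1.94·e^(−0.0447·12/12) + 1.94·e^(−0.0447·13/12)
I = 1.9042 + 1.8552 + 1.8483 = 5.6077
F = (S − I)·e^(rT) = (88.39 − 5.6077) · e^(0.0447·16/12)
= 82.7823 · e^0.059600 = 82.7823 × 1.061412 = ¥87.87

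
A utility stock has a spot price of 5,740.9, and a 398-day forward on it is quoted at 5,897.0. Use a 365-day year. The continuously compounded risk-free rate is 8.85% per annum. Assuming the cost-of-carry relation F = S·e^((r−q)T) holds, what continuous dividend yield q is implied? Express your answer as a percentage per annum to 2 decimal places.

From F = S·e^((r−q)T): (r − q) = ln(F/S)/T
ln(5897.0/5740.9) = ln(1.027191) = 0.026828
(r − q) = 0.026828 / (398/365) = 0.024604
q = r − ln(F/S)/T = 0.0885 − 0.024604 = 0.063896
q = 6.39%

6.39%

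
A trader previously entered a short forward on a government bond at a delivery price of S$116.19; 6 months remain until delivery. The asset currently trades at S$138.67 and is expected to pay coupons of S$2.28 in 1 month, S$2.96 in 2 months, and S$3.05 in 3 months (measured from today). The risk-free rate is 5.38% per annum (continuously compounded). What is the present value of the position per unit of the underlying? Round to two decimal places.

PV(remaining coupons) I = 2.28·e^(−0.0538·1/12) + 2.96·e^(−0.0538·2/12) + 3.05·e^(−0.0538·3/12) = 8.2126
Current forward F = (S − I)·e^(rT) = (138.67 − 8.2126)·e^(0.0538·6/12) = 130.4574 × 1.027265 = 134.0143
Value (long) = (F − K)·e^(−rT) = (134.0143 − 116.19) × 0.973459 = 17.3512
Short position value = −(long value) = -S$17.35

-S$17.35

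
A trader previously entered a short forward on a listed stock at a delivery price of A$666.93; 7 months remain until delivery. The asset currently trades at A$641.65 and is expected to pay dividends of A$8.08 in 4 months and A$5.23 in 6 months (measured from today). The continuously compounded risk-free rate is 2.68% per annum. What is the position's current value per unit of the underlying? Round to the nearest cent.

PV(remaining dividends) I = 8.08·e^(−0.0268·4/12) + 5.23·e^(−0.0268·6/12) = 13.1685
Current forward F = (S − I)·e^(rT) = (641.65 − 13.1685)·e^(0.0268·7/12) = 628.4815 × 1.015756 = 638.3839
Value (long) = (F − K)·e^(−rT) = (638.3839 − 666.93) × 0.984488 = -28.1033
Short position value = −(long value) = A$28.10

A$28.10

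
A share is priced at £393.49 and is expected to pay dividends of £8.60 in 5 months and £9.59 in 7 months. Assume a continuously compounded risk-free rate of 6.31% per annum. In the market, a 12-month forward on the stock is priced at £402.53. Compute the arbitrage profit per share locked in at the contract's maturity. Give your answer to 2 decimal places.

£2.18 per share

PV(dividends) I = 8.60·e^(−0.0631·5/12) + 9.59·e^(−0.0631·7/12) = 17.6203
Fair forward F* = (S − I)·e^(rT) = (393.49 − 17.6203)·e^0.063100 = 375.8697 × 1.065133 = 400.3512
Market £402.53 > fair 400.3512: forward overpriced → cash-and-carry (borrow at r, buy the stock and collect the dividends, short the forward).
Profit at T = |F_mkt − F*| = |402.53 − 400.3512| = £2.18 per share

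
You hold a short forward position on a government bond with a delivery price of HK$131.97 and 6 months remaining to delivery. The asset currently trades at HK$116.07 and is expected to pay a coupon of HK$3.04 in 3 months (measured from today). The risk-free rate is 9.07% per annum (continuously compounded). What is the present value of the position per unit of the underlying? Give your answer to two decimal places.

HK$13.02

PV(remaining coupons) I = 3.04·e^(−0.0907·3/12) = 2.9718
Current forward F = (S − I)·e^(rT) = (116.07 − 2.9718)·e^(0.0907·6/12) = 113.0982 × 1.046394 = 118.3453
Value (long) = (F − K)·e^(−rT) = (118.3453 − 131.97) × 0.955663 = -13.0206
Short position value = −(long value) = HK$13.02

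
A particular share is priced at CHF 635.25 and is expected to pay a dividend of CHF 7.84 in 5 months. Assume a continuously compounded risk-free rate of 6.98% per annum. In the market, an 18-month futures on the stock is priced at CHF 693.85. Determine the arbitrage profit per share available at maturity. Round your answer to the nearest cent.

PV(dividends) I = 7.84·e^(−0.0698·5/12) = 7.6153
Fair futures F* = (S − I)·e^(rT) = (635.25 − 7.6153)·e^0.104700 = 627.6347 × 1.110377 = 696.9111
Market CHF 693.85 < fair 696.9111: forward underpriced → reverse cash-and-carry (short the stock, invest proceeds at r, pay the dividends, go long the forward).
Profit at T = |F_mkt − F*| = |693.85 − 696.9111| = CHF 3.06 per share

CHF 3.06 per share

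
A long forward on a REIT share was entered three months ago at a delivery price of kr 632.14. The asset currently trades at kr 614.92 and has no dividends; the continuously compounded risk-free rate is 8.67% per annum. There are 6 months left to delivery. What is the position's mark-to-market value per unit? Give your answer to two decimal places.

Current fair forward for the remaining 6 months: F = S·e^(r·T), r = 0.0867
F = 614.92 · e^(0.0867 × 6/12) = 614.92 × 1.044303 = 642.1628
Value of long forward = (F − K)·e^(−rT) = (642.1628 − 632.14) · e^(−0.0867·6/12)
= 10.0228 × 0.957576 = 9.60

kr 9.60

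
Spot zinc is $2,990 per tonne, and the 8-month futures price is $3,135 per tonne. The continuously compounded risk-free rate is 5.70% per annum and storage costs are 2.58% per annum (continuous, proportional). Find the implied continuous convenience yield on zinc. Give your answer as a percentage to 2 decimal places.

1.18%

F = S·e^((r+u−y)T) ⇒ (r+u−y) = ln(F/S)/T
ln(3135/2990) = 0.047356; /T ⇒ 0.071034
y = r + u − ln(F/S)/T = 0.0570 + 0.0258 − 0.071034 = 0.011766
y = 1.18%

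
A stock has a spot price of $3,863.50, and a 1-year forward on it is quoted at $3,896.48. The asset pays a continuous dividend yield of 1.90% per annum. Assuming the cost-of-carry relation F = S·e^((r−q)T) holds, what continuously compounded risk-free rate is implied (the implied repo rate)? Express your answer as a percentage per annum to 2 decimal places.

From F = S·e^((r−q)T): (r − q) = ln(F/S)/T
ln(3896.48/3863.50) = ln(1.008536) = 0.008500
(r − q) = 0.008500 / (12/12) = 0.008500
r = ln(F/S)/T + q = 0.008500 + 0.0190 = 0.027500
r = 2.75%

2.75%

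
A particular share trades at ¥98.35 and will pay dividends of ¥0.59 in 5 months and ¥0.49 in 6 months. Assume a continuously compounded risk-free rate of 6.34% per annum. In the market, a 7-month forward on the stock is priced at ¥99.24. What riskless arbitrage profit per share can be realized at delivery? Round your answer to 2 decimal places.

PV(dividends) I = 0.59·e^(−0.0634·5/12) + 0.49·e^(−0.0634·6/12) = 1.0493
Fair forward F* = (S − I)·e^(rT) = (98.35 − 1.0493)·e^0.036983 = 97.3007 × 1.037675 = 100.9665
Market ¥99.24 < fair 100.9665: forward underpriced → reverse cash-and-carry (short the stock, invest proceeds at r, pay the dividends, go long the forward).
Profit at T = |F_mkt − F*| = |99.24 − 100.9665| = ¥1.73 per share

¥1.73 per share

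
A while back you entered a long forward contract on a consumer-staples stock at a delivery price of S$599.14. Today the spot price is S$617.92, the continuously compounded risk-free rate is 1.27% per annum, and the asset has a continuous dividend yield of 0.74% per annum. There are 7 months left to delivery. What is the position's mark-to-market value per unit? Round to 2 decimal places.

S$20.54

Current fair forward for the remaining 7 months: F = S·e^((r − q)·T), (r − q) = 0.0127 − 0.0074 = 0.0053
F = 617.92 · e^(0.0053 × 7/12) = 617.92 × 1.003096 = 619.8331
Value of long forward = (F − K)·e^(−rT) = (619.8331 − 599.14) · e^(−0.0127·7/12)
= 20.6931 × 0.992619 = 20.54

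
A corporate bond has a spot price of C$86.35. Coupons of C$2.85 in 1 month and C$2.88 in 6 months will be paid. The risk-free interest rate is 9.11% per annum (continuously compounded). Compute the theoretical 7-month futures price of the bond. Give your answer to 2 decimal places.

PV(coupons) I = 2.85·e^(−0.0911·1/12) + 2.88·e^(−0.0911·6/12)
I = 2.8284 + 2.7518 = 5.5802
F = (S − I)·e^(rT) = (86.35 − 5.5802) · e^(0.0911·7/12)
= 80.7698 · e^0.053142 = 80.7698 × 1.054579 = C$85.18

C$85.18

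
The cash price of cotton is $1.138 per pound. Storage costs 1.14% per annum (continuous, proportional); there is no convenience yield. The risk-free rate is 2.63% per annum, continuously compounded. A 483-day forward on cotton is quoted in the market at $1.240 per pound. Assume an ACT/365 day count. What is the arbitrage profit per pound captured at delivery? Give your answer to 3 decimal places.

Fair forward: F* = S·e^(carry·T), with carry = (r + u) = 0.0263 + 0.0114 = 0.0377
F* = 1.138 · e^(0.0377 × 483/365) = 1.138 · e^0.049888 = 1.138 × 1.051153 = $1.1962
Market $1.240 > fair $1.1962: forward overpriced → cash-and-carry (buy spot, short the forward).
At maturity, profit = |F_mkt − F*| = |1.240 − 1.1962| = $0.044 per pound

$0.044 per pound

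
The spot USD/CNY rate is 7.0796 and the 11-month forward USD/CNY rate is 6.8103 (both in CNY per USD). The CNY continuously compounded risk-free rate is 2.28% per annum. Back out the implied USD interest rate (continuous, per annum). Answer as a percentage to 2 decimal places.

F = S·e^((r_CNY − r_USD)T) ⇒ r_USD = r_CNY − ln(F/S)/T
ln(6.8103/7.0796) = -0.038781; /(11/12) = -0.042307
r_USD = 0.0228 + 0.042307 = 0.065107
r_USD = 6.51%

6.51%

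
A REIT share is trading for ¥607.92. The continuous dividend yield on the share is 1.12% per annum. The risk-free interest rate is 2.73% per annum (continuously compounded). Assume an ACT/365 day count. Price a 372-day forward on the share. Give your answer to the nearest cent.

¥617.98

F = S·e^((r − q)T) = 607.92 · e^((0.0273 − 0.0112) × 372/365)
= 607.92 · e^0.016409 = 607.92 × 1.016544
F = ¥617.98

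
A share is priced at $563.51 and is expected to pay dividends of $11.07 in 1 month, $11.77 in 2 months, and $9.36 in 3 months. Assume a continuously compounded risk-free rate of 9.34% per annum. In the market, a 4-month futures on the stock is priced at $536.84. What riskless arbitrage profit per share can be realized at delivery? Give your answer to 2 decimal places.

PV(dividends) I = 11.07·e^(−0.0934·1/12) + 11.77·e^(−0.0934·2/12) + 9.36·e^(−0.0934·3/12) = 31.7163
Fair futures F* = (S − I)·e^(rT) = (563.51 − 31.7163)·e^0.031133 = 531.7937 × 1.031623 = 548.6106
Market $536.84 < fair 548.6106: forward underpriced → reverse cash-and-carry (short the stock, invest proceeds at r, pay the dividends, go long the forward).
Profit at T = |F_mkt − F*| = |536.84 − 548.6106| = $11.77 per share

$11.77 per share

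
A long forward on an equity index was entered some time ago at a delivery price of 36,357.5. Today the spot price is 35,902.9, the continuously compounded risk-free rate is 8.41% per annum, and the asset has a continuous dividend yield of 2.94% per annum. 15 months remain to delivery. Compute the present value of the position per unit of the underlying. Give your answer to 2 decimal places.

1877.96

Current fair forward for the remaining 15 months: F = S·e^((r − q)·T), (r − q) = 0.0841 − 0.0294 = 0.0547
F = 35902.9 · e^(0.0547 × 15/12) = 35902.9 × 1.07076677 = 38443.6323
Value of long forward = (F − K)·e^(−rT) = (38443.6323 − 36357.5) · e^(−0.0841·15/12)
= 2086.1323 × 0.90021199 = 1877.96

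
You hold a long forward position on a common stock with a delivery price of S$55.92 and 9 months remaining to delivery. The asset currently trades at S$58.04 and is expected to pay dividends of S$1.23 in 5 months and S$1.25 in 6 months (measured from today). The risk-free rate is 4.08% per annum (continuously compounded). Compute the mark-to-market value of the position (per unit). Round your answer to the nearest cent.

S$1.37

PV(remaining dividends) I = 1.23·e^(−0.0408·5/12) + 1.25·e^(−0.0408·6/12) = 2.4340
Current forward F = (S − I)·e^(rT) = (58.04 − 2.4340)·e^(0.0408·9/12) = 55.6060 × 1.031073 = 57.3338
Value (long) = (F − K)·e^(−rT) = (57.3338 − 55.92) × 0.969863 = 1.3712
Value = S$1.37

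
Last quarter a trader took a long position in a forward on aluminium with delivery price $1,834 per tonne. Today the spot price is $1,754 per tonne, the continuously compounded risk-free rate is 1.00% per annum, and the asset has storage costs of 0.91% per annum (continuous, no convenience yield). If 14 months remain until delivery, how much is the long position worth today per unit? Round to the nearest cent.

-$40.01 per tonne

Current fair forward for the remaining 14 months: F = S·e^((r + u)·T), (r + u) = 0.0100 + 0.0091 = 0.0191
F = 1754 · e^(0.0191 × 14/12) = 1754 × 1.02253346 = 1793.5237
Value of long forward = (F − K)·e^(−rT) = (1793.5237 − 1834) · e^(−0.0100·14/12)
= -40.4763 × 0.98840112 = -40.01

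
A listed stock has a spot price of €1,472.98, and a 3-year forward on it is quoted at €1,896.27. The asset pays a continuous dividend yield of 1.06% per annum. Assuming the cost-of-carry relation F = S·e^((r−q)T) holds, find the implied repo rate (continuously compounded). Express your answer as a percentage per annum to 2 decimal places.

9.48%

From F = S·e^((r−q)T): (r − q) = ln(F/S)/T
ln(1896.27/1472.98) = ln(1.287370) = 0.252601
(r − q) = 0.252601 / (3) = 0.084200
r = ln(F/S)/T + q = 0.084200 + 0.0106 = 0.094800
r = 9.48%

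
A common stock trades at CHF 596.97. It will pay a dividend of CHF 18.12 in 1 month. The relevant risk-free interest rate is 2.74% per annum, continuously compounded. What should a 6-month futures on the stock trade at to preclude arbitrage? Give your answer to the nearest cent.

PV(dividends) I = 18.12·e^(−0.0274·1/12)
I = 18.0787
F = (S − I)·e^(rT) = (596.97 − 18.0787) · e^(0.0274·6/12)
= 578.8913 · e^0.013700 = 578.8913 × 1.013794 = CHF 586.88

CHF 586.88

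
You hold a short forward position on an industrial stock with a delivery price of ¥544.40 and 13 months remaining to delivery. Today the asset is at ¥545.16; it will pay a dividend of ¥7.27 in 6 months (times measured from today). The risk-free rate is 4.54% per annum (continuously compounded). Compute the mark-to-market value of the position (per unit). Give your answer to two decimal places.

-¥19.78

PV(remaining dividends) I = 7.27·e^(−0.0454·6/12) = 7.1068
Current forward F = (S − I)·e^(rT) = (545.16 − 7.1068)·e^(0.0454·13/12) = 538.0532 × 1.050413 = 565.1781
Value (long) = (F − K)·e^(−rT) = (565.1781 − 544.40) × 0.952007 = 19.7809
Short position value = −(long value) = -¥19.78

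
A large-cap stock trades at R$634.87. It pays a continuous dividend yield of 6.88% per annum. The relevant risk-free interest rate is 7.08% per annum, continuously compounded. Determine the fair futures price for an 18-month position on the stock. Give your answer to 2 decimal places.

F = S·e^((r − q)T) = 634.87 · e^((0.0708 − 0.0688) × 18/12)
= 634.87 · e^0.003000 = 634.87 × 1.003005
F = R$636.78

R$636.78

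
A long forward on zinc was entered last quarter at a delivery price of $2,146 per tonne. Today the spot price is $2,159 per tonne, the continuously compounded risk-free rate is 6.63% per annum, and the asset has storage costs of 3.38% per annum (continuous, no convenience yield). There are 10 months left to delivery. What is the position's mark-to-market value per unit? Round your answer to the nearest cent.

Current fair forward for the remaining 10 months: F = S·e^((r + u)·T), (r + u) = 0.0663 + 0.0338 = 0.1001
F = 2159 · e^(0.1001 × 10/12) = 2159 × 1.08699463 = 2346.8214
Value of long forward = (F − K)·e^(−rT) = (2346.8214 − 2146) · e^(−0.0663·10/12)
= 200.8214 × 0.94624856 = 190.03

$190.03 per tonne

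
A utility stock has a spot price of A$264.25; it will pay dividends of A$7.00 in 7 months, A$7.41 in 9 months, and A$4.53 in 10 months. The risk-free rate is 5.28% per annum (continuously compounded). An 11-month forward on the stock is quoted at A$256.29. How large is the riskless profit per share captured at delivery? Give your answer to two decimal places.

PV(dividends) I = 7.00·e^(−0.0528·7/12) + 7.41·e^(−0.0528·9/12) + 4.53·e^(−0.0528·10/12) = 18.2450
Fair forward F* = (S − I)·e^(rT) = (264.25 − 18.2450)·e^0.048400 = 246.0050 × 1.049590 = 258.2044
Market A$256.29 < fair 258.2044: forward underpriced → reverse cash-and-carry (short the stock, invest proceeds at r, pay the dividends, go long the forward).
Profit at T = |F_mkt − F*| = |256.29 − 258.2044| = A$1.91 per share

A$1.91 per share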